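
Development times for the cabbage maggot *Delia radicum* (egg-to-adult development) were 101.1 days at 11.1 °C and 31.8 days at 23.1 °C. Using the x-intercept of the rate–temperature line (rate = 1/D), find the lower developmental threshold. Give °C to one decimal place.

Under the model K = D·(T − T_b), so D₁·(T₁ − T_b) = D₂·(T₂ − T_b).
101.1·(11.1 − T_b) = 31.8·(23.1 − T_b)
T_b = (101.1·11.1 − 31.8·23.1) / (101.1 − 31.8) = 387.63 / 69.3 = 5.594 °C ≈ 5.6 °C.

5.6 °C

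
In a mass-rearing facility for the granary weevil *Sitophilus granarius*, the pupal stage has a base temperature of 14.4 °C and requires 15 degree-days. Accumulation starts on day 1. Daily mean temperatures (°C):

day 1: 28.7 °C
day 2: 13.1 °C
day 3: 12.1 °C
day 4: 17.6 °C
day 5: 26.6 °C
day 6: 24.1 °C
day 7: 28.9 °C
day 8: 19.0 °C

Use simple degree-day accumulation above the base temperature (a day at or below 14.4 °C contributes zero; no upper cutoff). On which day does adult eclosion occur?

Daily DD above 14.4 °C: 14.3, 0.0, 0.0, 3.2, 12.2, 9.7, 14.5, 4.6.
Cumulative: 14.3, 14.3, 14.3, 17.5, 29.7, 39.4, 53.9, 58.5.
The total first reaches 15 DD on day 4.

day 4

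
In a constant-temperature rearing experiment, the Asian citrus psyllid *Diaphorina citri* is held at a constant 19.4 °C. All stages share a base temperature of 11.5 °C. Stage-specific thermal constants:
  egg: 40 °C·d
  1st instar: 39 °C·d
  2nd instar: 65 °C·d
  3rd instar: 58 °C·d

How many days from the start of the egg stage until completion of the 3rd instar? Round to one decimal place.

25.6 days

Daily accumulation at 19.4 °C = 19.4 − 11.5 = 7.9 DD/day.
Total K = 40 + 39 + 65 + 58 = 202 DD.
Total duration = 202 / 7.9 = 25.570 ≈ 25.6 days.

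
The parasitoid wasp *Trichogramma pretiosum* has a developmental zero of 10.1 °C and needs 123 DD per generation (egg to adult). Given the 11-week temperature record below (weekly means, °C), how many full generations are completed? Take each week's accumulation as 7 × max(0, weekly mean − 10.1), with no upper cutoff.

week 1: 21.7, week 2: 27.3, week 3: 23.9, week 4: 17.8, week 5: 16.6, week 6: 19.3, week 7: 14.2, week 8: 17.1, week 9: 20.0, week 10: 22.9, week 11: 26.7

Weekly DD (7 × max(0, T̄ − 10.1)): 81.2, 120.4, 96.6, 53.9, 45.5, 64.4, 28.7, 49.0, 69.3, 89.6, 116.2.
Season total = 814.8 DD.
Complete generations = ⌊814.8 / 123⌋ = 6.

6 generations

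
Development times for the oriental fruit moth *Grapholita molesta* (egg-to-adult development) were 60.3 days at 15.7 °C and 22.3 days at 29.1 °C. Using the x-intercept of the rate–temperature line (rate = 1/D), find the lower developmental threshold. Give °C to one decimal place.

7.8 °C

Linear rate model ⇒ the product D·(T − T_b) is constant across temperatures.
60.3·(15.7 − T_b) = 22.3·(29.1 − T_b)
T_b = (60.3·15.7 − 22.3·29.1) / (60.3 − 22.3) = 297.78 / 38.0 = 7.836 °C ≈ 7.8 °C.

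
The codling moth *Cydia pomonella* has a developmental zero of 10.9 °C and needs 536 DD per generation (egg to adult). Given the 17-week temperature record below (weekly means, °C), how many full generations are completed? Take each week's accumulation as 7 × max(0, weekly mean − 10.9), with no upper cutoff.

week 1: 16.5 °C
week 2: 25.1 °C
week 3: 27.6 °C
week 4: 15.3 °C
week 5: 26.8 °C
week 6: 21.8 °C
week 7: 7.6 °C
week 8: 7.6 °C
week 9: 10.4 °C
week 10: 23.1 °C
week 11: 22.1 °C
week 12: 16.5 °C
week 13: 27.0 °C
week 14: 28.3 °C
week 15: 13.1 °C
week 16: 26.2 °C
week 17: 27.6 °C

Weekly DD (7 × max(0, T̄ − 10.9)): 39.2, 99.4, 116.9, 30.8, 111.3, 76.3, 0.0, 0.0, 0.0, 85.4, 78.4, 39.2, 112.7, 121.8, 15.4, 107.1, 116.9.
Season total = 1150.8 DD.
Complete generations = ⌊1150.8 / 536⌋ = 2.

2 generations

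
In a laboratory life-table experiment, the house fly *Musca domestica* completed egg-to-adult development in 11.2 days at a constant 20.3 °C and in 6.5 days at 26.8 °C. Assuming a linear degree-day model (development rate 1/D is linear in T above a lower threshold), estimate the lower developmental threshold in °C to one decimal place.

11.3 °C

Equal thermal constants: D₁(T₁ − T_b) = D₂(T₂ − T_b).
11.2·(20.3 − T_b) = 6.5·(26.8 − T_b)
T_b = (11.2·20.3 − 6.5·26.8) / (11.2 − 6.5) = 53.16 / 4.7 = 11.311 °C ≈ 11.3 °C.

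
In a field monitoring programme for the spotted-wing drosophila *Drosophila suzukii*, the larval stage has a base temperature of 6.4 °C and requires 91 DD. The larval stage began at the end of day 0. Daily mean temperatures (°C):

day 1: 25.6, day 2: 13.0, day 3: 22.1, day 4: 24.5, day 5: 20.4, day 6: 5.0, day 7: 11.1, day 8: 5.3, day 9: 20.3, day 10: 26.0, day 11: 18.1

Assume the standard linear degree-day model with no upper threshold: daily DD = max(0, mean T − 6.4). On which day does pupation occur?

day 9

Daily DD above 6.4 °C: 19.2, 6.6, 15.7, 18.1, 14.0, 0.0, 4.7, 0.0, 13.9, 19.6, 11.7.
Cumulative: 19.2, 25.8, 41.5, 59.6, 73.6, 73.6, 78.3, 78.3, 92.2, 111.8, 123.5.
The total first reaches 91 DD on day 9.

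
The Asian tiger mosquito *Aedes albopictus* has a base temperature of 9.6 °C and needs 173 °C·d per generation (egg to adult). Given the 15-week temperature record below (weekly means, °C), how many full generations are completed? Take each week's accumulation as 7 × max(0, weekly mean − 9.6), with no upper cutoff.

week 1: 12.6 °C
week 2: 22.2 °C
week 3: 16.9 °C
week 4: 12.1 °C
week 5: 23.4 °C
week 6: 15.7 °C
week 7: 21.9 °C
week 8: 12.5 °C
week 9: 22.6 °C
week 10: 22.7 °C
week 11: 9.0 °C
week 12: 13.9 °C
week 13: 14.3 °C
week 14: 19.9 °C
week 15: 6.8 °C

Weekly DD (7 × max(0, T̄ − 9.6)): 21.0, 88.2, 51.1, 17.5, 96.6, 42.7, 86.1, 20.3, 91.0, 91.7, 0.0, 30.1, 32.9, 72.1, 0.0.
Season total = 741.3 DD.
Complete generations = ⌊741.3 / 173⌋ = 4.

4 generations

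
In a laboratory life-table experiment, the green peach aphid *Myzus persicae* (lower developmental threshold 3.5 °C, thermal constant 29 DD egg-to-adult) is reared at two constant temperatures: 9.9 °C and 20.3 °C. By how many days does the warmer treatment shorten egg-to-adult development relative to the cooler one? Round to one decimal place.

2.8 days

At 9.9 °C: 29 / (9.9 − 3.5) = 29 / 6.4 = 4.531 d.
At 20.3 °C: 29 / (20.3 − 3.5) = 29 / 16.8 = 1.726 d.
Difference = |4.531 − 1.726| = 2.805 ≈ 2.8 days.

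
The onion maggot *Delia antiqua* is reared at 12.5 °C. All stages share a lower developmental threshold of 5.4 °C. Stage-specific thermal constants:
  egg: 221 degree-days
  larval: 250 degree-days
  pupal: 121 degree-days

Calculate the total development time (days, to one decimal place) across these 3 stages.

Daily accumulation at 12.5 °C = 12.5 − 5.4 = 7.1 DD/day.
Total K = 221 + 250 + 121 = 592 DD.
Total duration = 592 / 7.1 = 83.380 ≈ 83.4 days.

83.4 days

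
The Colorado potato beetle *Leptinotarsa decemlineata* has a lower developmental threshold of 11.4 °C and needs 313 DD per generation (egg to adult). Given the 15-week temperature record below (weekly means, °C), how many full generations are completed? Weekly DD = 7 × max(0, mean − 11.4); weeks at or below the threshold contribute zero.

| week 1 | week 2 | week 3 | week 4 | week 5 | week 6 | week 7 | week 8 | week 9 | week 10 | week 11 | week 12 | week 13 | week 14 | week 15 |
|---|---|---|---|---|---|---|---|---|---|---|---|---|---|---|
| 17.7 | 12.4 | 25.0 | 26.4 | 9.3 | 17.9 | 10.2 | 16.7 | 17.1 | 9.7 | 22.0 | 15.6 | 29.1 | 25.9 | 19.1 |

Weekly DD (7 × max(0, T̄ − 11.4)): 44.1, 7.0, 95.2, 105.0, 0.0, 45.5, 0.0, 37.1, 39.9, 0.0, 74.2, 29.4, 123.9, 101.5, 53.9.
Season total = 756.7 DD.
Complete generations = ⌊756.7 / 313⌋ = 2.

2 generations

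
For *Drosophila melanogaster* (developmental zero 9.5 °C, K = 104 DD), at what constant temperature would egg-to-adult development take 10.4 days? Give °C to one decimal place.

Required daily accumulation = 104 / 10.4 = 10.000 DD/day.
T = T_base + 10.000 = 9.5 + 10.000 = 19.500 ≈ 19.5 °C.

19.5 °C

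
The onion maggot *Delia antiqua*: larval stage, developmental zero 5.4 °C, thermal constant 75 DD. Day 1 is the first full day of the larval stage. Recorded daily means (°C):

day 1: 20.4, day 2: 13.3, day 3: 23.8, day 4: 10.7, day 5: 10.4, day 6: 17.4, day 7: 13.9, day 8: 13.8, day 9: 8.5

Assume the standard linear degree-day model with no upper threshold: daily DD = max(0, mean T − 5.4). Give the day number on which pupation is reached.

day 8

Daily DD above 5.4 °C: 15.0, 7.9, 18.4, 5.3, 5.0, 12.0, 8.5, 8.4, 3.1.
Cumulative: 15.0, 22.9, 41.3, 46.6, 51.6, 63.6, 72.1, 80.5, 83.6.
The total first reaches 75 DD on day 8.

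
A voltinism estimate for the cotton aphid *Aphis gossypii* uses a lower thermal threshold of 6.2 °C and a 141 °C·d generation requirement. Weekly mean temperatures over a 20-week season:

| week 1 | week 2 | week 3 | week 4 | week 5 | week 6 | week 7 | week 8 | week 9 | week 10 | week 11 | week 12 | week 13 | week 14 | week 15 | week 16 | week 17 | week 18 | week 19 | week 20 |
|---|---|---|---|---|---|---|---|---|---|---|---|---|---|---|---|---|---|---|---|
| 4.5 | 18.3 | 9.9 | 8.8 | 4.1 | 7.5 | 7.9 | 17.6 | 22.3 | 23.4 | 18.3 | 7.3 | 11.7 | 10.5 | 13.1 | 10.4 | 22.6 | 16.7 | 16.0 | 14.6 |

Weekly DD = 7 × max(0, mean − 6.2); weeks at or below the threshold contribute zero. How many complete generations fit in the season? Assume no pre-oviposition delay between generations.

Weekly DD (7 × max(0, T̄ − 6.2)): 0.0, 84.7, 25.9, 18.2, 0.0, 9.1, 11.9, 79.8, 112.7, 120.4, 84.7, 7.7, 38.5, 30.1, 48.3, 29.4, 114.8, 73.5, 68.6, 58.8.
Season total = 1017.1 DD.
Complete generations = ⌊1017.1 / 141⌋ = 7.

7 generations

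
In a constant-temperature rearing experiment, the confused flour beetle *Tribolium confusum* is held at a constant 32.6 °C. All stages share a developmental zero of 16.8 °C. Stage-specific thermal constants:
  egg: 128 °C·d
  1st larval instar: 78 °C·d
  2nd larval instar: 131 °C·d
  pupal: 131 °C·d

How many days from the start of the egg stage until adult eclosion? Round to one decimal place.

29.6 days

Daily accumulation at 32.6 °C = 32.6 − 16.8 = 15.8 DD/day.
Total K = 128 + 78 + 131 + 131 = 468 DD.
Total duration = 468 / 15.8 = 29.620 ≈ 29.6 days.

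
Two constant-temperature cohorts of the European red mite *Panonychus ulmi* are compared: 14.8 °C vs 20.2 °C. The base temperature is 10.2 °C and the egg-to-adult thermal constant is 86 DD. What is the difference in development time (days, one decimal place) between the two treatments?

At 14.8 °C: 86 / (14.8 − 10.2) = 86 / 4.6 = 18.696 d.
At 20.2 °C: 86 / (20.2 − 10.2) = 86 / 10.0 = 8.600 d.
Difference = |18.696 − 8.600| = 10.096 ≈ 10.1 days.

10.1 days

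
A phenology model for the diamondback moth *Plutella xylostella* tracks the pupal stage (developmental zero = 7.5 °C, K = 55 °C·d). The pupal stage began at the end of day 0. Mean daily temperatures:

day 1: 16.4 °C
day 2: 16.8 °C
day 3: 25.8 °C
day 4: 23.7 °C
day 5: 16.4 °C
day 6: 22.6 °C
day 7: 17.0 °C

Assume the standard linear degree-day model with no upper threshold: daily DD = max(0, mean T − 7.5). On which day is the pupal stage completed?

Daily DD above 7.5 °C: 8.9, 9.3, 18.3, 16.2, 8.9, 15.1, 9.5.
Cumulative: 8.9, 18.2, 36.5, 52.7, 61.6, 76.7, 86.2.
The total first reaches 55 DD on day 5.

day 5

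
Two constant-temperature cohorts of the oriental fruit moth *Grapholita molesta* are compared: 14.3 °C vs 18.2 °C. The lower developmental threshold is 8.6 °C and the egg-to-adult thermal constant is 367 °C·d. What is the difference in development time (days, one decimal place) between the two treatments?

26.2 days

At 14.3 °C: 367 / (14.3 − 8.6) = 367 / 5.7 = 64.386 d.
At 18.2 °C: 367 / (18.2 − 8.6) = 367 / 9.6 = 38.229 d.
Difference = |64.386 − 38.229| = 26.157 ≈ 26.2 days.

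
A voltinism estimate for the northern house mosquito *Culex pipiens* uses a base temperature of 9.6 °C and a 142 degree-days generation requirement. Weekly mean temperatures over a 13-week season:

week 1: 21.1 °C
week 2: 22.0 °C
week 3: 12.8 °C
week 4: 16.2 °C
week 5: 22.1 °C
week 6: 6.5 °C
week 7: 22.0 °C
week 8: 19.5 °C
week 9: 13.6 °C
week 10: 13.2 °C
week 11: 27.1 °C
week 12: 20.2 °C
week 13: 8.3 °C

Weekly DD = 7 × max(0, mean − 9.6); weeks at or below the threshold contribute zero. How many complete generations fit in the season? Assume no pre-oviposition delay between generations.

5 generations

Weekly DD (7 × max(0, T̄ − 9.6)): 80.5, 86.8, 22.4, 46.2, 87.5, 0.0, 86.8, 69.3, 28.0, 25.2, 122.5, 74.2, 0.0.
Season total = 729.4 DD.
Complete generations = ⌊729.4 / 142⌋ = 5.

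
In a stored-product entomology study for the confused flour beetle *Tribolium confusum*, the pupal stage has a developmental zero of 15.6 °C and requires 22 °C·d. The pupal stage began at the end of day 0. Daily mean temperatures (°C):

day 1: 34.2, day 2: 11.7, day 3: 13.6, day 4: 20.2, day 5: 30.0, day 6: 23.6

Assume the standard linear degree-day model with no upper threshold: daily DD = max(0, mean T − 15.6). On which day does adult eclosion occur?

day 4

Daily DD above 15.6 °C: 18.6, 0.0, 0.0, 4.6, 14.4, 8.0.
Cumulative: 18.6, 18.6, 18.6, 23.2, 37.6, 45.6.
The total first reaches 22 DD on day 4.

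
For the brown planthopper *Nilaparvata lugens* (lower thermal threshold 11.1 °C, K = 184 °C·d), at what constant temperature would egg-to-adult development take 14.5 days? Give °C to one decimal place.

Required daily accumulation = 184 / 14.5 = 12.690 DD/day.
T = T_base + 12.690 = 11.1 + 12.690 = 23.790 ≈ 23.8 °C.

23.8 °C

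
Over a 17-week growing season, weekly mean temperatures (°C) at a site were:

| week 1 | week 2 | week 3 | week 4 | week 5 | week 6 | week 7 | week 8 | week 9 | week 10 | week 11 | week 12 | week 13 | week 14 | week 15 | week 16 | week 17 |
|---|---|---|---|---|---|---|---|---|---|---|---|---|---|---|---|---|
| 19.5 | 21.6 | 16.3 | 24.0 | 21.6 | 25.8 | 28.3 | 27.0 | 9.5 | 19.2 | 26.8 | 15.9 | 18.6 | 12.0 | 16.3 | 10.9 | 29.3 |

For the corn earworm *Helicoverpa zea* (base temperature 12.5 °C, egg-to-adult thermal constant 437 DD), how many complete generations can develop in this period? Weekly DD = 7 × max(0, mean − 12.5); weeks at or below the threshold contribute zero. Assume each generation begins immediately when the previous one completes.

2 generations

Weekly DD (7 × max(0, T̄ − 12.5)): 49.0, 63.7, 26.6, 80.5, 63.7, 93.1, 110.6, 101.5, 0.0, 46.9, 100.1, 23.8, 42.7, 0.0, 26.6, 0.0, 117.6.
Season total = 946.4 DD.
Complete generations = ⌊946.4 / 437⌋ = 2.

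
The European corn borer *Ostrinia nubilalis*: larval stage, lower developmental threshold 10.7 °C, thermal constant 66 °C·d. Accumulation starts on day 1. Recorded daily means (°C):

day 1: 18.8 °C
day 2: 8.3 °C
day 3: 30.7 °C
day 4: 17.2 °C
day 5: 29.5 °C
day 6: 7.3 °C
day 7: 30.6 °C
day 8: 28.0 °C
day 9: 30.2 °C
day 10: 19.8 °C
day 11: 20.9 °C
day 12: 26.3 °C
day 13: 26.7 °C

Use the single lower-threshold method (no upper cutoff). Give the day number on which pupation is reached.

day 7

Daily DD above 10.7 °C: 8.1, 0.0, 20.0, 6.5, 18.8, 0.0, 19.9, 17.3, 19.5, 9.1, 10.2, 15.6, 16.0.
Cumulative: 8.1, 8.1, 28.1, 34.6, 53.4, 53.4, 73.3, 90.6, 110.1, 119.2, 129.4, 145.0, 161.0.
The total first reaches 66 DD on day 7.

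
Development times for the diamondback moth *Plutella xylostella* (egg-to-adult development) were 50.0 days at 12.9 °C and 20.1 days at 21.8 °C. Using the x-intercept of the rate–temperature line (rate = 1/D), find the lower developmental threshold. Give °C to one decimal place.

Linear rate model ⇒ the product D·(T − T_b) is constant across temperatures.
50.0·(12.9 − T_b) = 20.1·(21.8 − T_b)
T_b = (50.0·12.9 − 20.1·21.8) / (50.0 − 20.1) = 206.82 / 29.9 = 6.917 °C ≈ 6.9 °C.

6.9 °C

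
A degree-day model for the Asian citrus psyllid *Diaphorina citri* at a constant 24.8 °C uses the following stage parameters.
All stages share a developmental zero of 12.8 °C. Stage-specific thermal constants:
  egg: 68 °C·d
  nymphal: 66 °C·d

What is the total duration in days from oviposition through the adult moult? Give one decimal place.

Daily accumulation at 24.8 °C = 24.8 − 12.8 = 12.0 DD/day.
Total K = 68 + 66 = 134 DD.
Total duration = 134 / 12.0 = 11.167 ≈ 11.2 days.

11.2 days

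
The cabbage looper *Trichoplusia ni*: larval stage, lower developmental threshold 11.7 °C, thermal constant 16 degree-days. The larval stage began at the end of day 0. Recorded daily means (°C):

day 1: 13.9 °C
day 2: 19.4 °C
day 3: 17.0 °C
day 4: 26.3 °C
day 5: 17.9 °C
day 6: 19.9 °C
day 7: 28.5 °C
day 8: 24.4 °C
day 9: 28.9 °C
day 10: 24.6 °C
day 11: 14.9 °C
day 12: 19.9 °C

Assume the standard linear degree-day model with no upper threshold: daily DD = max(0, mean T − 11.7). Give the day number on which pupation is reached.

Daily DD above 11.7 °C: 2.2, 7.7, 5.3, 14.6, 6.2, 8.2, 16.8, 12.7, 17.2, 12.9, 3.2, 8.2.
Cumulative: 2.2, 9.9, 15.2, 29.8, 36.0, 44.2, 61.0, 73.7, 90.9, 103.8, 107.0, 115.2.
The total first reaches 16 DD on day 4.

day 4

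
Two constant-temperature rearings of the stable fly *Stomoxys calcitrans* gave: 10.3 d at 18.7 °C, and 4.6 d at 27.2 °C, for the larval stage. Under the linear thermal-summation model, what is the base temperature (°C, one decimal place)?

Under the model K = D·(T − T_b), so D₁·(T₁ − T_b) = D₂·(T₂ − T_b).
10.3·(18.7 − T_b) = 4.6·(27.2 − T_b)
T_b = (10.3·18.7 − 4.6·27.2) / (10.3 − 4.6) = 67.49 / 5.7 = 11.840 °C ≈ 11.8 °C.

11.8 °C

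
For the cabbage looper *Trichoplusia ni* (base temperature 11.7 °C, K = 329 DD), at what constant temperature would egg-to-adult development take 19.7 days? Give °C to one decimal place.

28.4 °C

Required daily accumulation = 329 / 19.7 = 16.701 DD/day.
T = T_base + 16.701 = 11.7 + 16.701 = 28.401 ≈ 28.4 °C.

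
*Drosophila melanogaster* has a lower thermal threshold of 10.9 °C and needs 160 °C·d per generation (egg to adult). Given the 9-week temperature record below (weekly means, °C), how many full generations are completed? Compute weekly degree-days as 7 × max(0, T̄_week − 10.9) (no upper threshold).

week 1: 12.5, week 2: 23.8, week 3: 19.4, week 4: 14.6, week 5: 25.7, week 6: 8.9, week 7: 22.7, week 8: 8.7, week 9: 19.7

2 generations

Weekly DD (7 × max(0, T̄ − 10.9)): 11.2, 90.3, 59.5, 25.9, 103.6, 0.0, 82.6, 0.0, 61.6.
Season total = 434.7 DD.
Complete generations = ⌊434.7 / 160⌋ = 2.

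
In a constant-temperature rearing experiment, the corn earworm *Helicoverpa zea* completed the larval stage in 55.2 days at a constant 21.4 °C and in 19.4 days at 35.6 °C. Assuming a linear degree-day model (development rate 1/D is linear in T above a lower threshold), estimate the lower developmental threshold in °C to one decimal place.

13.7 °C

Linear rate model ⇒ the product D·(T − T_b) is constant across temperatures.
55.2·(21.4 − T_b) = 19.4·(35.6 − T_b)
T_b = (55.2·21.4 − 19.4·35.6) / (55.2 − 19.4) = 490.64 / 35.8 = 13.705 °C ≈ 13.7 °C.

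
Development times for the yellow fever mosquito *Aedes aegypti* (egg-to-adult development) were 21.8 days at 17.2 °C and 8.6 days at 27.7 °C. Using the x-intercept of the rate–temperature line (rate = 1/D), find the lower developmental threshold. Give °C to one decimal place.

Under the model K = D·(T − T_b), so D₁·(T₁ − T_b) = D₂·(T₂ − T_b).
21.8·(17.2 − T_b) = 8.6·(27.7 − T_b)
T_b = (21.8·17.2 − 8.6·27.7) / (21.8 − 8.6) = 136.74 / 13.2 = 10.359 °C ≈ 10.4 °C.

10.4 °C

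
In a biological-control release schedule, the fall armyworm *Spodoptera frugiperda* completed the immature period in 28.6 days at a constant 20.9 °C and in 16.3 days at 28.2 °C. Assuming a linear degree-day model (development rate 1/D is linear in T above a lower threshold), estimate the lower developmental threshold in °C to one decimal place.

Equal thermal constants: D₁(T₁ − T_b) = D₂(T₂ − T_b).
28.6·(20.9 − T_b) = 16.3·(28.2 − T_b)
T_b = (28.6·20.9 − 16.3·28.2) / (28.6 − 16.3) = 138.08 / 12.3 = 11.226 °C ≈ 11.2 °C.

11.2 °C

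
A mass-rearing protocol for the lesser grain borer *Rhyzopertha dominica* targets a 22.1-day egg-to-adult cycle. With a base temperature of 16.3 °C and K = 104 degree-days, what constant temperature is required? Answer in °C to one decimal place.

Required daily accumulation = 104 / 22.1 = 4.706 DD/day.
T = T_base + 4.706 = 16.3 + 4.706 = 21.006 ≈ 21.0 °C.

21.0 °C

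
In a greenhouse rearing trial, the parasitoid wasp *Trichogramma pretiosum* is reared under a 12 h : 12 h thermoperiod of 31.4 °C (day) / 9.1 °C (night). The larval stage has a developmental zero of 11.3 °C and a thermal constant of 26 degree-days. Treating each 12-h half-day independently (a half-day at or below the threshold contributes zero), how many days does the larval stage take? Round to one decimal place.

2.6 days

Day half: max(0, 31.4 − 11.3) × 0.5 = 20.1 × 0.5 = 10.05 DD.
Night half: max(0, 9.1 − 11.3) × 0.5 = 0.0 × 0.5 = 0.00 DD.
Per 24 h: 10.05 DD/day.
Duration = 26 / 10.05 = 2.587 ≈ 2.6 days.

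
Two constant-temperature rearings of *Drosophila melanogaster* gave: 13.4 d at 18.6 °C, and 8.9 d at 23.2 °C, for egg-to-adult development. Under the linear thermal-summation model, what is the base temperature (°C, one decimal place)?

9.5 °C

Under the model K = D·(T − T_b), so D₁·(T₁ − T_b) = D₂·(T₂ − T_b).
13.4·(18.6 − T_b) = 8.9·(23.2 − T_b)
T_b = (13.4·18.6 − 8.9·23.2) / (13.4 − 8.9) = 42.76 / 4.5 = 9.502 °C ≈ 9.5 °C.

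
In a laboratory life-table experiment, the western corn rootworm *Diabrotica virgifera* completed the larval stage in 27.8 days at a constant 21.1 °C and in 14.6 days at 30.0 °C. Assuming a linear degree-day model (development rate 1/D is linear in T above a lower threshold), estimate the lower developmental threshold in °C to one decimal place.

11.3 °C

Linear rate model ⇒ the product D·(T − T_b) is constant across temperatures.
27.8·(21.1 − T_b) = 14.6·(30.0 − T_b)
T_b = (27.8·21.1 − 14.6·30.0) / (27.8 − 14.6) = 148.58 / 13.2 = 11.256 °C ≈ 11.3 °C.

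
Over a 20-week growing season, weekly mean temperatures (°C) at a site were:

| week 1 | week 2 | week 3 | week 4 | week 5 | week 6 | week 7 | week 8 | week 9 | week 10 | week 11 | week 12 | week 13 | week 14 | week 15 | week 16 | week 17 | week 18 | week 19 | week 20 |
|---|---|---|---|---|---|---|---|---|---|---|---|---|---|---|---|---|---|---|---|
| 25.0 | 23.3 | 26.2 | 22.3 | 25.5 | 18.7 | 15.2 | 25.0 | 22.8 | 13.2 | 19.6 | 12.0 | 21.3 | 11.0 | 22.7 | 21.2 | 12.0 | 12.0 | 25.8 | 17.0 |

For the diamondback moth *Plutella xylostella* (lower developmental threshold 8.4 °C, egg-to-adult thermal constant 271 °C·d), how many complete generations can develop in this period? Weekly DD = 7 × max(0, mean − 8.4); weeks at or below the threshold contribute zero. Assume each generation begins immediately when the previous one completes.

5 generations

Weekly DD (7 × max(0, T̄ − 8.4)): 116.2, 104.3, 124.6, 97.3, 119.7, 72.1, 47.6, 116.2, 100.8, 33.6, 78.4, 25.2, 90.3, 18.2, 100.1, 89.6, 25.2, 25.2, 121.8, 60.2.
Season total = 1566.6 DD.
Complete generations = ⌊1566.6 / 271⌋ = 5.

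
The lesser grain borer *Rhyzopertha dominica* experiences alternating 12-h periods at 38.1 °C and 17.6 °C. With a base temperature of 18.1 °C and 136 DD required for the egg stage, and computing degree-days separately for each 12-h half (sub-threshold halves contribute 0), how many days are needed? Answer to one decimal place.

Day half: max(0, 38.1 − 18.1) × 0.5 = 20.0 × 0.5 = 10.00 DD.
Night half: max(0, 17.6 − 18.1) × 0.5 = 0.0 × 0.5 = 0.00 DD.
Per 24 h: 10.00 DD/day.
Duration = 136 / 10.00 = 13.600 ≈ 13.6 days.

13.6 days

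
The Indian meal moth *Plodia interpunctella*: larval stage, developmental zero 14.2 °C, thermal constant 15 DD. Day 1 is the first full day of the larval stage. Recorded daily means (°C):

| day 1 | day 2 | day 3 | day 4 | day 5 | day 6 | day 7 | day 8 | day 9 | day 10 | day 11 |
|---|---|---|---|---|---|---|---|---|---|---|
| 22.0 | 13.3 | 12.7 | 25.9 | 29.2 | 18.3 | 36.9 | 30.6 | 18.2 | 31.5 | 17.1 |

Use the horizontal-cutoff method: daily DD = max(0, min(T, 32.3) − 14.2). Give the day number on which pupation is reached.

day 4

Daily DD above 14.2 °C (capped at 18.1): 7.8, 0.0, 0.0, 11.7, 15.0, 4.1, 18.1, 16.4, 4.0, 17.3, 2.9.
Cumulative: 7.8, 7.8, 7.8, 19.5, 34.5, 38.6, 56.7, 73.1, 77.1, 94.4, 97.3.
The total first reaches 15 DD on day 4.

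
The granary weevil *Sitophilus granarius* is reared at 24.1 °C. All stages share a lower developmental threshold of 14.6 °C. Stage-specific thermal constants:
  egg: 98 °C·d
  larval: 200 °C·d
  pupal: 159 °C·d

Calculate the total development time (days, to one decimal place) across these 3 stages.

48.1 days

Daily accumulation at 24.1 °C = 24.1 − 14.6 = 9.5 DD/day.
Total K = 98 + 200 + 159 = 457 DD.
Total duration = 457 / 9.5 = 48.105 ≈ 48.1 days.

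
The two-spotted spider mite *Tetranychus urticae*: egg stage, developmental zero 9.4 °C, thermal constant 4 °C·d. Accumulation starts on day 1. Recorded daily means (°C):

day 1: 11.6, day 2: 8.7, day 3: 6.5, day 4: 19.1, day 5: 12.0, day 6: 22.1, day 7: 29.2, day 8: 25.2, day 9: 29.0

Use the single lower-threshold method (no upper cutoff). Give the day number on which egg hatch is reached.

day 4

Daily DD above 9.4 °C: 2.2, 0.0, 0.0, 9.7, 2.6, 12.7, 19.8, 15.8, 19.6.
Cumulative: 2.2, 2.2, 2.2, 11.9, 14.5, 27.2, 47.0, 62.8, 82.4.
The total first reaches 4 DD on day 4.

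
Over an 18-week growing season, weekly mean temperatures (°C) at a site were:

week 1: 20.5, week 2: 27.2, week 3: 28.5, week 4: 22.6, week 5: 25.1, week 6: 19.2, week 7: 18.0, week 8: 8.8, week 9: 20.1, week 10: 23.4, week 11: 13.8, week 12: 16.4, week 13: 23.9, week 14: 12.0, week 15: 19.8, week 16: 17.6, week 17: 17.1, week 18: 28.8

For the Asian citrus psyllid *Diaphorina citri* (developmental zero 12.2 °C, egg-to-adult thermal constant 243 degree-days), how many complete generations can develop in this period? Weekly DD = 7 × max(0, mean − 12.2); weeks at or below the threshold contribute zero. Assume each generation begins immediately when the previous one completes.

Weekly DD (7 × max(0, T̄ − 12.2)): 58.1, 105.0, 114.1, 72.8, 90.3, 49.0, 40.6, 0.0, 55.3, 78.4, 11.2, 29.4, 81.9, 0.0, 53.2, 37.8, 34.3, 116.2.
Season total = 1027.6 DD.
Complete generations = ⌊1027.6 / 243⌋ = 4.

4 generations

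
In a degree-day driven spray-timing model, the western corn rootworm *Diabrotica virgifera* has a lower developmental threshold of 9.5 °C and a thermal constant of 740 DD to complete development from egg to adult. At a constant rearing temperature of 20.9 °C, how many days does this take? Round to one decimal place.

64.9 days

Daily accumulation = 20.9 − 9.5 = 11.4 DD/day.
Duration = 740 / 11.4 = 64.912 ≈ 64.9 days.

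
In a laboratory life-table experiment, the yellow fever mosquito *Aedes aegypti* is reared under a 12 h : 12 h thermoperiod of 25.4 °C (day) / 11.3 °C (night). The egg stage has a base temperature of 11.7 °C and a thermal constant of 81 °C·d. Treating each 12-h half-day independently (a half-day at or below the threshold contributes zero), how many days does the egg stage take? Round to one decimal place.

11.8 days

Day half: max(0, 25.4 − 11.7) × 0.5 = 13.7 × 0.5 = 6.85 DD.
Night half: max(0, 11.3 − 11.7) × 0.5 = 0.0 × 0.5 = 0.00 DD.
Per 24 h: 6.85 DD/day.
Duration = 81 / 6.85 = 11.825 ≈ 11.8 days.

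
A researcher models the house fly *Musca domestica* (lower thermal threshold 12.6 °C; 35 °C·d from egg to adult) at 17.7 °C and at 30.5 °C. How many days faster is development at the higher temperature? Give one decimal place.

4.9 days

At 17.7 °C: 35 / (17.7 − 12.6) = 35 / 5.1 = 6.863 d.
At 30.5 °C: 35 / (30.5 − 12.6) = 35 / 17.9 = 1.955 d.
Difference = |6.863 − 1.955| = 4.907 ≈ 4.9 days.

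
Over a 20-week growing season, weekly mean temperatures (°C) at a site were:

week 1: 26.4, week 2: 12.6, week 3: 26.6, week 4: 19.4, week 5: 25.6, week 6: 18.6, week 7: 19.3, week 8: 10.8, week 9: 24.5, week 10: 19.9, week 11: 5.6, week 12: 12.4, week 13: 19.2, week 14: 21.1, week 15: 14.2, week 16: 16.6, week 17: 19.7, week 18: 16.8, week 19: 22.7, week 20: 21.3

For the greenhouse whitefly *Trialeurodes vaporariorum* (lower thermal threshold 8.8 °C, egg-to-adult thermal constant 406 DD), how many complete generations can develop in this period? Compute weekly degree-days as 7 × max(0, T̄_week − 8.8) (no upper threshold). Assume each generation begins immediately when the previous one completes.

Weekly DD (7 × max(0, T̄ − 8.8)): 123.2, 26.6, 124.6, 74.2, 117.6, 68.6, 73.5, 14.0, 109.9, 77.7, 0.0, 25.2, 72.8, 86.1, 37.8, 54.6, 76.3, 56.0, 97.3, 87.5.
Season total = 1403.5 DD.
Complete generations = ⌊1403.5 / 406⌋ = 3.

3 generations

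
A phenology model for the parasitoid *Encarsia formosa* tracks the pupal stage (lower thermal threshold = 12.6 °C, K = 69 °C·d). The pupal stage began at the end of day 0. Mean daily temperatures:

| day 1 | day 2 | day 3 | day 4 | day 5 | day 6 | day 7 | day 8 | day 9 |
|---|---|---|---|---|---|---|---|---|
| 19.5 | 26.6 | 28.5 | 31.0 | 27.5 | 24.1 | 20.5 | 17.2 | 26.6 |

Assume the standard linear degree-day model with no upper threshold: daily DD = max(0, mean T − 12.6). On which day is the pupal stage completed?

day 5

Daily DD above 12.6 °C: 6.9, 14.0, 15.9, 18.4, 14.9, 11.5, 7.9, 4.6, 14.0.
Cumulative: 6.9, 20.9, 36.8, 55.2, 70.1, 81.6, 89.5, 94.1, 108.1.
The total first reaches 69 DD on day 5.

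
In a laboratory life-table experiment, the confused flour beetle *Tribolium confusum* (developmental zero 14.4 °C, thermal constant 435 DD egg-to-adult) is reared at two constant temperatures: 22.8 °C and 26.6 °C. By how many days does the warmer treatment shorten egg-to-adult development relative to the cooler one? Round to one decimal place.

At 22.8 °C: 435 / (22.8 − 14.4) = 435 / 8.4 = 51.786 d.
At 26.6 °C: 435 / (26.6 − 14.4) = 435 / 12.2 = 35.656 d.
Difference = |51.786 − 35.656| = 16.130 ≈ 16.1 days.

16.1 days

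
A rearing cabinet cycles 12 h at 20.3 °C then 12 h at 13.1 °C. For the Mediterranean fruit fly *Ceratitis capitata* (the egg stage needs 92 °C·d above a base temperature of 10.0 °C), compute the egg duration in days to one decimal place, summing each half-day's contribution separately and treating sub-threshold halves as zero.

13.7 days

Day half: max(0, 20.3 − 10.0) × 0.5 = 10.3 × 0.5 = 5.15 DD.
Night half: max(0, 13.1 − 10.0) × 0.5 = 3.1 × 0.5 = 1.55 DD.
Per 24 h: 6.70 DD/day.
Duration = 92 / 6.70 = 13.731 ≈ 13.7 days.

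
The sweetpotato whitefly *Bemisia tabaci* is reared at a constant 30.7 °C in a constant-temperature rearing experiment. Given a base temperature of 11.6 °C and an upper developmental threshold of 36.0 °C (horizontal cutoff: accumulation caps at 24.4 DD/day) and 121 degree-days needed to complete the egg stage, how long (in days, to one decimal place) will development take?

Daily accumulation = 30.7 − 11.6 = 19.1 DD/day.
Duration = 121 / 19.1 = 6.335 ≈ 6.3 days.

6.3 days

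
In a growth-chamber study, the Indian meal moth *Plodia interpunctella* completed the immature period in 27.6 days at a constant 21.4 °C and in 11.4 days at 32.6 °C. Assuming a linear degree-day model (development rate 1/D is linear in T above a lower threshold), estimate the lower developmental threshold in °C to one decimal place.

13.5 °C

Linear rate model ⇒ the product D·(T − T_b) is constant across temperatures.
27.6·(21.4 − T_b) = 11.4·(32.6 − T_b)
T_b = (27.6·21.4 − 11.4·32.6) / (27.6 − 11.4) = 219.00 / 16.2 = 13.519 °C ≈ 13.5 °C.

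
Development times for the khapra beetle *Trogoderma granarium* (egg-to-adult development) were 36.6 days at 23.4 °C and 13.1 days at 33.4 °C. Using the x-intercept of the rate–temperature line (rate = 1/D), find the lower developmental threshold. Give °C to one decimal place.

Equal thermal constants: D₁(T₁ − T_b) = D₂(T₂ − T_b).
36.6·(23.4 − T_b) = 13.1·(33.4 − T_b)
T_b = (36.6·23.4 − 13.1·33.4) / (36.6 − 13.1) = 418.90 / 23.5 = 17.826 °C ≈ 17.8 °C.

17.8 °C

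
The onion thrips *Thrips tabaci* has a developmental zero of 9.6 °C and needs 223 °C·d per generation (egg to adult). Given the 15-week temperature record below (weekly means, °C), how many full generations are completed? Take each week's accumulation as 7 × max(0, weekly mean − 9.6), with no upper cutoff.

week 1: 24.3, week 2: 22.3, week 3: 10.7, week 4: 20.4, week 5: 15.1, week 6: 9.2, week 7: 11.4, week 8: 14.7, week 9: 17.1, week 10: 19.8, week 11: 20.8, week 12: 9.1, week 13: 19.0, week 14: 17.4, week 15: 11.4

3 generations

Weekly DD (7 × max(0, T̄ − 9.6)): 102.9, 88.9, 7.7, 75.6, 38.5, 0.0, 12.6, 35.7, 52.5, 71.4, 78.4, 0.0, 65.8, 54.6, 12.6.
Season total = 697.2 DD.
Complete generations = ⌊697.2 / 223⌋ = 3.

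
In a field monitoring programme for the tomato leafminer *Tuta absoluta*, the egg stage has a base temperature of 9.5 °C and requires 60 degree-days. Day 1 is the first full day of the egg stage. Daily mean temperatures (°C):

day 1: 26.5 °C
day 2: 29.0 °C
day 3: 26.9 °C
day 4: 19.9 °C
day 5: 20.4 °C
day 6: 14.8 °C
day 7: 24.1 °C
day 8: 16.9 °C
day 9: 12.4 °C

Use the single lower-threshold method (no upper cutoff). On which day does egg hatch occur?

day 4

Daily DD above 9.5 °C: 17.0, 19.5, 17.4, 10.4, 10.9, 5.3, 14.6, 7.4, 2.9.
Cumulative: 17.0, 36.5, 53.9, 64.3, 75.2, 80.5, 95.1, 102.5, 105.4.
The total first reaches 60 DD on day 4.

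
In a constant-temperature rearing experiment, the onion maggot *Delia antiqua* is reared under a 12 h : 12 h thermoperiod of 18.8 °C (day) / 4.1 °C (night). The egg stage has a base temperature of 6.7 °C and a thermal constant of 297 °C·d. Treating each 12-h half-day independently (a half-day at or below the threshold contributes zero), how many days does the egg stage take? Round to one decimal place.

Day half: max(0, 18.8 − 6.7) × 0.5 = 12.1 × 0.5 = 6.05 DD.
Night half: max(0, 4.1 − 6.7) × 0.5 = 0.0 × 0.5 = 0.00 DD.
Per 24 h: 6.05 DD/day.
Duration = 297 / 6.05 = 49.091 ≈ 49.1 days.

49.1 days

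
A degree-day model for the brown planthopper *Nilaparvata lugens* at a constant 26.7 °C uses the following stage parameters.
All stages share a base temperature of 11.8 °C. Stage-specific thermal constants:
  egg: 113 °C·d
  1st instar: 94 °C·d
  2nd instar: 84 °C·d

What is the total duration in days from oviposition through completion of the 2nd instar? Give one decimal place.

Daily accumulation at 26.7 °C = 26.7 − 11.8 = 14.9 DD/day.
Total K = 113 + 94 + 84 = 291 DD.
Total duration = 291 / 14.9 = 19.530 ≈ 19.5 days.

19.5 days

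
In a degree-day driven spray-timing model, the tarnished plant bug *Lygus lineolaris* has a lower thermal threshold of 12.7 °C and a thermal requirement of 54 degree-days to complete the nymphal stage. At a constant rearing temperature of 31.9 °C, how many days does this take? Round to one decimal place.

2.8 days

Daily accumulation = 31.9 − 12.7 = 19.2 DD/day.
Duration = 54 / 19.2 = 2.812 ≈ 2.8 days.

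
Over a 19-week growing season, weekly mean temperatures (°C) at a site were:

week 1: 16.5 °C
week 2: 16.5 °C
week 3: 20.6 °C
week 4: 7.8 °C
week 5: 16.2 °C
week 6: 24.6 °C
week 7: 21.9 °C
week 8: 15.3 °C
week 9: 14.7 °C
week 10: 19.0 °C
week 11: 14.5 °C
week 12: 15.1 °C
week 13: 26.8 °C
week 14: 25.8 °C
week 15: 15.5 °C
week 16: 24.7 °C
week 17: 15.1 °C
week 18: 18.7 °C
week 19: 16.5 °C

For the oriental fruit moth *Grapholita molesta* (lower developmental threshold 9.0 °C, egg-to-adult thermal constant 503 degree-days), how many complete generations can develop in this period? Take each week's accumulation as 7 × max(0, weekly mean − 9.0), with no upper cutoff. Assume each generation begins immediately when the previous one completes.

Weekly DD (7 × max(0, T̄ − 9.0)): 52.5, 52.5, 81.2, 0.0, 50.4, 109.2, 90.3, 44.1, 39.9, 70.0, 38.5, 42.7, 124.6, 117.6, 45.5, 109.9, 42.7, 67.9, 52.5.
Season total = 1232.0 DD.
Complete generations = ⌊1232.0 / 503⌋ = 2.

2 generations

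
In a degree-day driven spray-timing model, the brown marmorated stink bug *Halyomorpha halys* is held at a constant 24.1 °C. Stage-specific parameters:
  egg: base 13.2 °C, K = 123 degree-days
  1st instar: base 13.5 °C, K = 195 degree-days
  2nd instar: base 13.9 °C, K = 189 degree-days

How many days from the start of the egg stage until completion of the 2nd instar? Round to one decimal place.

egg: 123 / (24.1 − 13.2) = 123 / 10.9 = 11.284 d.
1st instar: 195 / (24.1 − 13.5) = 195 / 10.6 = 18.396 d.
2nd instar: 189 / (24.1 − 13.9) = 189 / 10.2 = 18.529 d.
Sum = 48.210 ≈ 48.2 days.

48.2 days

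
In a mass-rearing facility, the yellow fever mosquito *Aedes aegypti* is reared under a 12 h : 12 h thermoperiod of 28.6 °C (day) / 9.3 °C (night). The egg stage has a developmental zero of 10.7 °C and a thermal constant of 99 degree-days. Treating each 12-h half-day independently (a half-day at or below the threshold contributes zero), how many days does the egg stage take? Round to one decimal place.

Day half: max(0, 28.6 − 10.7) × 0.5 = 17.9 × 0.5 = 8.95 DD.
Night half: max(0, 9.3 − 10.7) × 0.5 = 0.0 × 0.5 = 0.00 DD.
Per 24 h: 8.95 DD/day.
Duration = 99 / 8.95 = 11.061 ≈ 11.1 days.

11.1 days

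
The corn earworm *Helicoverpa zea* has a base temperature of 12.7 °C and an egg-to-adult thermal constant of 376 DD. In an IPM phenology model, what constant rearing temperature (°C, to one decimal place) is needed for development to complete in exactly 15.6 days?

36.8 °C

Required daily accumulation = 376 / 15.6 = 24.103 DD/day.
T = T_base + 24.103 = 12.7 + 24.103 = 36.803 ≈ 36.8 °C.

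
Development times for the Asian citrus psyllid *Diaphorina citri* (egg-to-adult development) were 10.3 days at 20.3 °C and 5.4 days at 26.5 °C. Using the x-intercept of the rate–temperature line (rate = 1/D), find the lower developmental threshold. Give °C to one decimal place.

Equal thermal constants: D₁(T₁ − T_b) = D₂(T₂ − T_b).
10.3·(20.3 − T_b) = 5.4·(26.5 − T_b)
T_b = (10.3·20.3 − 5.4·26.5) / (10.3 − 5.4) = 65.99 / 4.9 = 13.467 °C ≈ 13.5 °C.

13.5 °C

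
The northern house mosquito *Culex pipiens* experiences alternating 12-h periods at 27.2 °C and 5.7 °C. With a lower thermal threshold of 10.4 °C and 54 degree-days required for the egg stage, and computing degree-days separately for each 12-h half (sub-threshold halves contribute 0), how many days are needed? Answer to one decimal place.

6.4 days

Day half: max(0, 27.2 − 10.4) × 0.5 = 16.8 × 0.5 = 8.40 DD.
Night half: max(0, 5.7 − 10.4) × 0.5 = 0.0 × 0.5 = 0.00 DD.
Per 24 h: 8.40 DD/day.
Duration = 54 / 8.40 = 6.429 ≈ 6.4 days.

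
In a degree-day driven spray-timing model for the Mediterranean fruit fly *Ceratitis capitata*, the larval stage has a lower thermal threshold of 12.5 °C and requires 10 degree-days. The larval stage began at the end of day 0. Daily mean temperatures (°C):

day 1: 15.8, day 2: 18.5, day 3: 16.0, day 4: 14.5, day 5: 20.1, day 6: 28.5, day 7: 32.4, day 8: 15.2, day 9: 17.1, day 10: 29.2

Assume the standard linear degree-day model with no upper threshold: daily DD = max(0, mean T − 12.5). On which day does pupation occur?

day 3

Daily DD above 12.5 °C: 3.3, 6.0, 3.5, 2.0, 7.6, 16.0, 19.9, 2.7, 4.6, 16.7.
Cumulative: 3.3, 9.3, 12.8, 14.8, 22.4, 38.4, 58.3, 61.0, 65.6, 82.3.
The total first reaches 10 DD on day 3.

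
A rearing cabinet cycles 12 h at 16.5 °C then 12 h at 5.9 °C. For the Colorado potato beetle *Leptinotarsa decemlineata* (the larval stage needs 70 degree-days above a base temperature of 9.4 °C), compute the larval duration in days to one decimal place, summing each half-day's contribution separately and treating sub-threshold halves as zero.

Day half: max(0, 16.5 − 9.4) × 0.5 = 7.1 × 0.5 = 3.55 DD.
Night half: max(0, 5.9 − 9.4) × 0.5 = 0.0 × 0.5 = 0.00 DD.
Per 24 h: 3.55 DD/day.
Duration = 70 / 3.55 = 19.718 ≈ 19.7 days.

19.7 days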